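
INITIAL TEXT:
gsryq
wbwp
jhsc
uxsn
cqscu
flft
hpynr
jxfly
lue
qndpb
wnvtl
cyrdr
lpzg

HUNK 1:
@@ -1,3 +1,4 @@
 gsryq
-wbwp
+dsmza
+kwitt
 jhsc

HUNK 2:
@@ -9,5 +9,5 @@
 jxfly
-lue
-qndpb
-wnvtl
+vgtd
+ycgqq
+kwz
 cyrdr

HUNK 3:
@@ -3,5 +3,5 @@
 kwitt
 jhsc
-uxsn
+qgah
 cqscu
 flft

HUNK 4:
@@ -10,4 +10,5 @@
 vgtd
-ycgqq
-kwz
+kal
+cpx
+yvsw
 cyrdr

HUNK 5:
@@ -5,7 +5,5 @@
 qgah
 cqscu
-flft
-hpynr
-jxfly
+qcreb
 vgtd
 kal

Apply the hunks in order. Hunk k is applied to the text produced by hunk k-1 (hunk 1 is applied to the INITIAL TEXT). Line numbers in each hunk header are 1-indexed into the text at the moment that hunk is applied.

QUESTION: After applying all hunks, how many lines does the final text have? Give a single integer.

Answer: 13

Derivation:
Hunk 1: at line 1 remove [wbwp] add [dsmza,kwitt] -> 14 lines: gsryq dsmza kwitt jhsc uxsn cqscu flft hpynr jxfly lue qndpb wnvtl cyrdr lpzg
Hunk 2: at line 9 remove [lue,qndpb,wnvtl] add [vgtd,ycgqq,kwz] -> 14 lines: gsryq dsmza kwitt jhsc uxsn cqscu flft hpynr jxfly vgtd ycgqq kwz cyrdr lpzg
Hunk 3: at line 3 remove [uxsn] add [qgah] -> 14 lines: gsryq dsmza kwitt jhsc qgah cqscu flft hpynr jxfly vgtd ycgqq kwz cyrdr lpzg
Hunk 4: at line 10 remove [ycgqq,kwz] add [kal,cpx,yvsw] -> 15 lines: gsryq dsmza kwitt jhsc qgah cqscu flft hpynr jxfly vgtd kal cpx yvsw cyrdr lpzg
Hunk 5: at line 5 remove [flft,hpynr,jxfly] add [qcreb] -> 13 lines: gsryq dsmza kwitt jhsc qgah cqscu qcreb vgtd kal cpx yvsw cyrdr lpzg
Final line count: 13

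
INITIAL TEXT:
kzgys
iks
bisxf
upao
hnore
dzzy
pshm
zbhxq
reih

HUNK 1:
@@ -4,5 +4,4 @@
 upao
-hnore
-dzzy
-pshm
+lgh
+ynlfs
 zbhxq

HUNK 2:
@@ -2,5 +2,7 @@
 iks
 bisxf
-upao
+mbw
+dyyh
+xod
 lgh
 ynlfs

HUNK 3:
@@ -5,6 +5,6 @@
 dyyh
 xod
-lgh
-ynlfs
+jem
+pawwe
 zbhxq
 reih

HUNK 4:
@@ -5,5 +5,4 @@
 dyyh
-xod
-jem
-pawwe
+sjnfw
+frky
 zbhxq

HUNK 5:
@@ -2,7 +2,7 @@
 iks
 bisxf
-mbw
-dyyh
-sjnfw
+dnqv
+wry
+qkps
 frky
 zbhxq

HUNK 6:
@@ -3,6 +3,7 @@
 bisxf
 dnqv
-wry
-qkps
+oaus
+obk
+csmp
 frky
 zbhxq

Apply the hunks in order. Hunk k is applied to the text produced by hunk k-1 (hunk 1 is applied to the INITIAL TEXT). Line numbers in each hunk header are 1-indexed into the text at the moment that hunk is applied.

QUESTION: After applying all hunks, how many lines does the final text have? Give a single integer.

Hunk 1: at line 4 remove [hnore,dzzy,pshm] add [lgh,ynlfs] -> 8 lines: kzgys iks bisxf upao lgh ynlfs zbhxq reih
Hunk 2: at line 2 remove [upao] add [mbw,dyyh,xod] -> 10 lines: kzgys iks bisxf mbw dyyh xod lgh ynlfs zbhxq reih
Hunk 3: at line 5 remove [lgh,ynlfs] add [jem,pawwe] -> 10 lines: kzgys iks bisxf mbw dyyh xod jem pawwe zbhxq reih
Hunk 4: at line 5 remove [xod,jem,pawwe] add [sjnfw,frky] -> 9 lines: kzgys iks bisxf mbw dyyh sjnfw frky zbhxq reih
Hunk 5: at line 2 remove [mbw,dyyh,sjnfw] add [dnqv,wry,qkps] -> 9 lines: kzgys iks bisxf dnqv wry qkps frky zbhxq reih
Hunk 6: at line 3 remove [wry,qkps] add [oaus,obk,csmp] -> 10 lines: kzgys iks bisxf dnqv oaus obk csmp frky zbhxq reih
Final line count: 10

Answer: 10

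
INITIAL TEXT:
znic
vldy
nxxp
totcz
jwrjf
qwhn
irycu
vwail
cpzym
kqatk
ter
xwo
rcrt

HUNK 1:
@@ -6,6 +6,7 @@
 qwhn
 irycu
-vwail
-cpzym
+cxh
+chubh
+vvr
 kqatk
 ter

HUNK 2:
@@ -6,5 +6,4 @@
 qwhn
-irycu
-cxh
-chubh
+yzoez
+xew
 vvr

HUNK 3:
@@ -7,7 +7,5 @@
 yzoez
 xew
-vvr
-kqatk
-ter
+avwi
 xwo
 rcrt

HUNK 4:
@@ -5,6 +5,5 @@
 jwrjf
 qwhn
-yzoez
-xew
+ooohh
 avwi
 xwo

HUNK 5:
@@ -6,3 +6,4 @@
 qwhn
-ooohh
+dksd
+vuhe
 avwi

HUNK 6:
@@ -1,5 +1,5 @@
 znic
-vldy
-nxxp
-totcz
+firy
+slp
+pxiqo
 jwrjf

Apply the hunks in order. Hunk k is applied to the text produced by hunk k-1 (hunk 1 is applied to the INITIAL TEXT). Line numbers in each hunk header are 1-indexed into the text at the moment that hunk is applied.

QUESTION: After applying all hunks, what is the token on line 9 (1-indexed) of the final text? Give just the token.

Hunk 1: at line 6 remove [vwail,cpzym] add [cxh,chubh,vvr] -> 14 lines: znic vldy nxxp totcz jwrjf qwhn irycu cxh chubh vvr kqatk ter xwo rcrt
Hunk 2: at line 6 remove [irycu,cxh,chubh] add [yzoez,xew] -> 13 lines: znic vldy nxxp totcz jwrjf qwhn yzoez xew vvr kqatk ter xwo rcrt
Hunk 3: at line 7 remove [vvr,kqatk,ter] add [avwi] -> 11 lines: znic vldy nxxp totcz jwrjf qwhn yzoez xew avwi xwo rcrt
Hunk 4: at line 5 remove [yzoez,xew] add [ooohh] -> 10 lines: znic vldy nxxp totcz jwrjf qwhn ooohh avwi xwo rcrt
Hunk 5: at line 6 remove [ooohh] add [dksd,vuhe] -> 11 lines: znic vldy nxxp totcz jwrjf qwhn dksd vuhe avwi xwo rcrt
Hunk 6: at line 1 remove [vldy,nxxp,totcz] add [firy,slp,pxiqo] -> 11 lines: znic firy slp pxiqo jwrjf qwhn dksd vuhe avwi xwo rcrt
Final line 9: avwi

Answer: avwi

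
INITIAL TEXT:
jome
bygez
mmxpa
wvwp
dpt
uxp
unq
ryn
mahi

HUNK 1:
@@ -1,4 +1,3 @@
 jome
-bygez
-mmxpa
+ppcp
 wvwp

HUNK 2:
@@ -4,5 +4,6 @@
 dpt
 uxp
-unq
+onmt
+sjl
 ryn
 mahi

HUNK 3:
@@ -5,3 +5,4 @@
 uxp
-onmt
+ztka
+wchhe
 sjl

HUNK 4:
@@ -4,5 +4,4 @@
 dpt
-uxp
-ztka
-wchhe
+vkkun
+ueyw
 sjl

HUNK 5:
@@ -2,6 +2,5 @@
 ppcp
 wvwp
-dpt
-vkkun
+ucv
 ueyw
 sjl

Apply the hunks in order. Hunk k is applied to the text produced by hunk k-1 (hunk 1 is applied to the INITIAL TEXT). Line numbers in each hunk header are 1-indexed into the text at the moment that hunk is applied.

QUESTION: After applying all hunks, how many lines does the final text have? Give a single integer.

Answer: 8

Derivation:
Hunk 1: at line 1 remove [bygez,mmxpa] add [ppcp] -> 8 lines: jome ppcp wvwp dpt uxp unq ryn mahi
Hunk 2: at line 4 remove [unq] add [onmt,sjl] -> 9 lines: jome ppcp wvwp dpt uxp onmt sjl ryn mahi
Hunk 3: at line 5 remove [onmt] add [ztka,wchhe] -> 10 lines: jome ppcp wvwp dpt uxp ztka wchhe sjl ryn mahi
Hunk 4: at line 4 remove [uxp,ztka,wchhe] add [vkkun,ueyw] -> 9 lines: jome ppcp wvwp dpt vkkun ueyw sjl ryn mahi
Hunk 5: at line 2 remove [dpt,vkkun] add [ucv] -> 8 lines: jome ppcp wvwp ucv ueyw sjl ryn mahi
Final line count: 8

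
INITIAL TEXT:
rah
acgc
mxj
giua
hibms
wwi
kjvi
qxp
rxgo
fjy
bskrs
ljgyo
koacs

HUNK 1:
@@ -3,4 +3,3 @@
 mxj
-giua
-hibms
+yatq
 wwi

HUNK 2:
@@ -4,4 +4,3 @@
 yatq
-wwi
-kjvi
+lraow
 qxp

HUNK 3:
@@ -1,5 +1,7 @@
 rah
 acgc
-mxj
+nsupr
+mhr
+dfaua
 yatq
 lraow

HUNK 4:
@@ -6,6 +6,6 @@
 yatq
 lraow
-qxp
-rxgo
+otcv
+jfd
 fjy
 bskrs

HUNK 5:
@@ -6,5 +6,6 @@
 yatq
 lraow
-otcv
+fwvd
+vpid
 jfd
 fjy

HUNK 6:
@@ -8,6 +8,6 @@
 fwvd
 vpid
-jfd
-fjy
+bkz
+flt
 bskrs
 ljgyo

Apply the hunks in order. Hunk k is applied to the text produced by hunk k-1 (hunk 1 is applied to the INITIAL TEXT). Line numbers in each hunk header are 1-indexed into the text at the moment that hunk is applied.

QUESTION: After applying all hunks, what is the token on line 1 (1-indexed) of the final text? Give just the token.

Hunk 1: at line 3 remove [giua,hibms] add [yatq] -> 12 lines: rah acgc mxj yatq wwi kjvi qxp rxgo fjy bskrs ljgyo koacs
Hunk 2: at line 4 remove [wwi,kjvi] add [lraow] -> 11 lines: rah acgc mxj yatq lraow qxp rxgo fjy bskrs ljgyo koacs
Hunk 3: at line 1 remove [mxj] add [nsupr,mhr,dfaua] -> 13 lines: rah acgc nsupr mhr dfaua yatq lraow qxp rxgo fjy bskrs ljgyo koacs
Hunk 4: at line 6 remove [qxp,rxgo] add [otcv,jfd] -> 13 lines: rah acgc nsupr mhr dfaua yatq lraow otcv jfd fjy bskrs ljgyo koacs
Hunk 5: at line 6 remove [otcv] add [fwvd,vpid] -> 14 lines: rah acgc nsupr mhr dfaua yatq lraow fwvd vpid jfd fjy bskrs ljgyo koacs
Hunk 6: at line 8 remove [jfd,fjy] add [bkz,flt] -> 14 lines: rah acgc nsupr mhr dfaua yatq lraow fwvd vpid bkz flt bskrs ljgyo koacs
Final line 1: rah

Answer: rah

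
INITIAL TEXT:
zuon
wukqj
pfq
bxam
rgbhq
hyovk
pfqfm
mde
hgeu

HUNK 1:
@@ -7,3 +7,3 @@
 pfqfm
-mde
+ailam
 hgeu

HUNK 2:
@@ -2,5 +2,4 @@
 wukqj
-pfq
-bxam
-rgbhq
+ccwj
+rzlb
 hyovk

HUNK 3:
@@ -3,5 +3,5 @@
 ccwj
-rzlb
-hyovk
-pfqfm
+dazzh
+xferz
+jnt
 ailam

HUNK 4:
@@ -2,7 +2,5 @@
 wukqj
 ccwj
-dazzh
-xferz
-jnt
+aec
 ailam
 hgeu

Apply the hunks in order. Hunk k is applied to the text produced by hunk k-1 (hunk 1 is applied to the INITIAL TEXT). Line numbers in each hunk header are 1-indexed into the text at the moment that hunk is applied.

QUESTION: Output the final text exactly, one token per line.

Hunk 1: at line 7 remove [mde] add [ailam] -> 9 lines: zuon wukqj pfq bxam rgbhq hyovk pfqfm ailam hgeu
Hunk 2: at line 2 remove [pfq,bxam,rgbhq] add [ccwj,rzlb] -> 8 lines: zuon wukqj ccwj rzlb hyovk pfqfm ailam hgeu
Hunk 3: at line 3 remove [rzlb,hyovk,pfqfm] add [dazzh,xferz,jnt] -> 8 lines: zuon wukqj ccwj dazzh xferz jnt ailam hgeu
Hunk 4: at line 2 remove [dazzh,xferz,jnt] add [aec] -> 6 lines: zuon wukqj ccwj aec ailam hgeu

Answer: zuon
wukqj
ccwj
aec
ailam
hgeu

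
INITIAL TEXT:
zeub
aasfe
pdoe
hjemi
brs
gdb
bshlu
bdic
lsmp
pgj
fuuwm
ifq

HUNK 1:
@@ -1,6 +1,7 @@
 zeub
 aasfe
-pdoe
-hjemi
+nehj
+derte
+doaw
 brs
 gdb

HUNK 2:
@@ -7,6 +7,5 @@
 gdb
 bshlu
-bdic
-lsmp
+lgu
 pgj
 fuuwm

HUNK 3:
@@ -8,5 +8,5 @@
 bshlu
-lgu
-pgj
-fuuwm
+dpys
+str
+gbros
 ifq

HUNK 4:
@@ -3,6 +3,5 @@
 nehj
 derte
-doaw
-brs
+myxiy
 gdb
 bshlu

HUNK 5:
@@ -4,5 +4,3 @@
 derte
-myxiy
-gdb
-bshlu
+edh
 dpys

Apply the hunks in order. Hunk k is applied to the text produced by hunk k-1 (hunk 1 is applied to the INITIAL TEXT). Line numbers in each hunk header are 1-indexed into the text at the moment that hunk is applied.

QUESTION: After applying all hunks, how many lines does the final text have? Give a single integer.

Answer: 9

Derivation:
Hunk 1: at line 1 remove [pdoe,hjemi] add [nehj,derte,doaw] -> 13 lines: zeub aasfe nehj derte doaw brs gdb bshlu bdic lsmp pgj fuuwm ifq
Hunk 2: at line 7 remove [bdic,lsmp] add [lgu] -> 12 lines: zeub aasfe nehj derte doaw brs gdb bshlu lgu pgj fuuwm ifq
Hunk 3: at line 8 remove [lgu,pgj,fuuwm] add [dpys,str,gbros] -> 12 lines: zeub aasfe nehj derte doaw brs gdb bshlu dpys str gbros ifq
Hunk 4: at line 3 remove [doaw,brs] add [myxiy] -> 11 lines: zeub aasfe nehj derte myxiy gdb bshlu dpys str gbros ifq
Hunk 5: at line 4 remove [myxiy,gdb,bshlu] add [edh] -> 9 lines: zeub aasfe nehj derte edh dpys str gbros ifq
Final line count: 9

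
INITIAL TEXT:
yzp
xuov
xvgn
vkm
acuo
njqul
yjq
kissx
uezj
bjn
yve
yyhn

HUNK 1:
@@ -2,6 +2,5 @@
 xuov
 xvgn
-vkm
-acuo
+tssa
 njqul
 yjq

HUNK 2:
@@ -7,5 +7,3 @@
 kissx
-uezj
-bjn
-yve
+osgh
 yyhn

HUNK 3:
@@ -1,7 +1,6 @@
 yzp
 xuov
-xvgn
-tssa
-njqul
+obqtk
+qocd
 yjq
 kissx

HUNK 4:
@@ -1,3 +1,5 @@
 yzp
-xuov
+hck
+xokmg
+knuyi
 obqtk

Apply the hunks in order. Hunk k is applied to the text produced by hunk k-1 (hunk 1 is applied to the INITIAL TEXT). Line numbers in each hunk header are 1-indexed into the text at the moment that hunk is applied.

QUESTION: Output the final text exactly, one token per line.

Answer: yzp
hck
xokmg
knuyi
obqtk
qocd
yjq
kissx
osgh
yyhn

Derivation:
Hunk 1: at line 2 remove [vkm,acuo] add [tssa] -> 11 lines: yzp xuov xvgn tssa njqul yjq kissx uezj bjn yve yyhn
Hunk 2: at line 7 remove [uezj,bjn,yve] add [osgh] -> 9 lines: yzp xuov xvgn tssa njqul yjq kissx osgh yyhn
Hunk 3: at line 1 remove [xvgn,tssa,njqul] add [obqtk,qocd] -> 8 lines: yzp xuov obqtk qocd yjq kissx osgh yyhn
Hunk 4: at line 1 remove [xuov] add [hck,xokmg,knuyi] -> 10 lines: yzp hck xokmg knuyi obqtk qocd yjq kissx osgh yyhn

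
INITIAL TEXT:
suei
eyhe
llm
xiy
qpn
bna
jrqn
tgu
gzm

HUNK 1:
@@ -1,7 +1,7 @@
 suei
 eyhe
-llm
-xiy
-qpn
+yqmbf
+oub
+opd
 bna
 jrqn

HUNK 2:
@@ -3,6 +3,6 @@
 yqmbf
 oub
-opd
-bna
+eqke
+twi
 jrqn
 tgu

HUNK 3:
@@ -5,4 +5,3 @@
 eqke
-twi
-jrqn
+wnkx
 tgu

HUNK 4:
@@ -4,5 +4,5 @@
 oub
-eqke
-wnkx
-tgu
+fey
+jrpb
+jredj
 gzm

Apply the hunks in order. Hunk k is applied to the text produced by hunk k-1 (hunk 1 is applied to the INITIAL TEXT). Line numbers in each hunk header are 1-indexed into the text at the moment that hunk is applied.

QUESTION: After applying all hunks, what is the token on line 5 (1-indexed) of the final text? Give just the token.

Hunk 1: at line 1 remove [llm,xiy,qpn] add [yqmbf,oub,opd] -> 9 lines: suei eyhe yqmbf oub opd bna jrqn tgu gzm
Hunk 2: at line 3 remove [opd,bna] add [eqke,twi] -> 9 lines: suei eyhe yqmbf oub eqke twi jrqn tgu gzm
Hunk 3: at line 5 remove [twi,jrqn] add [wnkx] -> 8 lines: suei eyhe yqmbf oub eqke wnkx tgu gzm
Hunk 4: at line 4 remove [eqke,wnkx,tgu] add [fey,jrpb,jredj] -> 8 lines: suei eyhe yqmbf oub fey jrpb jredj gzm
Final line 5: fey

Answer: fey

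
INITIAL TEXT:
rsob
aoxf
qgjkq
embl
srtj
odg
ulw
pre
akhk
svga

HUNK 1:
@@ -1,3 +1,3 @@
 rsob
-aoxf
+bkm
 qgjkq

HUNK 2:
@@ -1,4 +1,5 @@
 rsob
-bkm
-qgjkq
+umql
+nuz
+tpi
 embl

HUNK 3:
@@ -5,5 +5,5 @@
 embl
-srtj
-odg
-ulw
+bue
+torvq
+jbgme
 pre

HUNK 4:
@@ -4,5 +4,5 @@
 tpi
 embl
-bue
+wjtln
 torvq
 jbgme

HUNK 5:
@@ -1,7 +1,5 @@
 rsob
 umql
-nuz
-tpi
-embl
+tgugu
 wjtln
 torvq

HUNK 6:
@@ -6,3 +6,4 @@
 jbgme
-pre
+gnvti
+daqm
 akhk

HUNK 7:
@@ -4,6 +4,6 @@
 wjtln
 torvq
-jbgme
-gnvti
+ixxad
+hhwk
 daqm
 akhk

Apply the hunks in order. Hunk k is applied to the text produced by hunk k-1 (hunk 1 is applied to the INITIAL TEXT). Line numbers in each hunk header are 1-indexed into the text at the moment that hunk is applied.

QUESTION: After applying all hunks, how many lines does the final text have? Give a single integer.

Hunk 1: at line 1 remove [aoxf] add [bkm] -> 10 lines: rsob bkm qgjkq embl srtj odg ulw pre akhk svga
Hunk 2: at line 1 remove [bkm,qgjkq] add [umql,nuz,tpi] -> 11 lines: rsob umql nuz tpi embl srtj odg ulw pre akhk svga
Hunk 3: at line 5 remove [srtj,odg,ulw] add [bue,torvq,jbgme] -> 11 lines: rsob umql nuz tpi embl bue torvq jbgme pre akhk svga
Hunk 4: at line 4 remove [bue] add [wjtln] -> 11 lines: rsob umql nuz tpi embl wjtln torvq jbgme pre akhk svga
Hunk 5: at line 1 remove [nuz,tpi,embl] add [tgugu] -> 9 lines: rsob umql tgugu wjtln torvq jbgme pre akhk svga
Hunk 6: at line 6 remove [pre] add [gnvti,daqm] -> 10 lines: rsob umql tgugu wjtln torvq jbgme gnvti daqm akhk svga
Hunk 7: at line 4 remove [jbgme,gnvti] add [ixxad,hhwk] -> 10 lines: rsob umql tgugu wjtln torvq ixxad hhwk daqm akhk svga
Final line count: 10

Answer: 10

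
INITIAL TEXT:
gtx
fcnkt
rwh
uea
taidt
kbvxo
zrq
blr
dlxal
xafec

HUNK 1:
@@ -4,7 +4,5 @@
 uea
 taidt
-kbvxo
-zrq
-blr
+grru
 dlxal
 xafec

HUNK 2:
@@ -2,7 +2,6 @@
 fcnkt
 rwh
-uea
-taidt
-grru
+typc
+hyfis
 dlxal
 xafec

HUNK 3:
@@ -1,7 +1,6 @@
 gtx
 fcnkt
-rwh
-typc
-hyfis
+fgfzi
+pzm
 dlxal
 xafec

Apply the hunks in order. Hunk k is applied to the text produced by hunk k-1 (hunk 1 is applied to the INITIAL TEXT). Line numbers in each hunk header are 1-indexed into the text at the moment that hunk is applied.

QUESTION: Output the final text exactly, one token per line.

Hunk 1: at line 4 remove [kbvxo,zrq,blr] add [grru] -> 8 lines: gtx fcnkt rwh uea taidt grru dlxal xafec
Hunk 2: at line 2 remove [uea,taidt,grru] add [typc,hyfis] -> 7 lines: gtx fcnkt rwh typc hyfis dlxal xafec
Hunk 3: at line 1 remove [rwh,typc,hyfis] add [fgfzi,pzm] -> 6 lines: gtx fcnkt fgfzi pzm dlxal xafec

Answer: gtx
fcnkt
fgfzi
pzm
dlxal
xafec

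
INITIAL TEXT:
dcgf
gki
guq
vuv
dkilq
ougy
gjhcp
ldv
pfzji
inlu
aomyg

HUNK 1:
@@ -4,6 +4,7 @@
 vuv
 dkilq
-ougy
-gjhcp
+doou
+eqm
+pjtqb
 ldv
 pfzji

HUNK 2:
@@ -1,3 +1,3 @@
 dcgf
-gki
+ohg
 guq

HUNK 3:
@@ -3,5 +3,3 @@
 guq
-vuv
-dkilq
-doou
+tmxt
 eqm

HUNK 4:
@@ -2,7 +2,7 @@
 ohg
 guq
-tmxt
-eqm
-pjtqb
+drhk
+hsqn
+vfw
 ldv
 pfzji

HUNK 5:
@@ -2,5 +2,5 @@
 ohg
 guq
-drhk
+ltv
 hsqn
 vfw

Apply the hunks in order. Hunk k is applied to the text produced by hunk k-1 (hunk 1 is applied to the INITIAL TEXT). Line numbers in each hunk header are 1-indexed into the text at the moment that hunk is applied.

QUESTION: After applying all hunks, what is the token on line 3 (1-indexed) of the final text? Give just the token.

Hunk 1: at line 4 remove [ougy,gjhcp] add [doou,eqm,pjtqb] -> 12 lines: dcgf gki guq vuv dkilq doou eqm pjtqb ldv pfzji inlu aomyg
Hunk 2: at line 1 remove [gki] add [ohg] -> 12 lines: dcgf ohg guq vuv dkilq doou eqm pjtqb ldv pfzji inlu aomyg
Hunk 3: at line 3 remove [vuv,dkilq,doou] add [tmxt] -> 10 lines: dcgf ohg guq tmxt eqm pjtqb ldv pfzji inlu aomyg
Hunk 4: at line 2 remove [tmxt,eqm,pjtqb] add [drhk,hsqn,vfw] -> 10 lines: dcgf ohg guq drhk hsqn vfw ldv pfzji inlu aomyg
Hunk 5: at line 2 remove [drhk] add [ltv] -> 10 lines: dcgf ohg guq ltv hsqn vfw ldv pfzji inlu aomyg
Final line 3: guq

Answer: guq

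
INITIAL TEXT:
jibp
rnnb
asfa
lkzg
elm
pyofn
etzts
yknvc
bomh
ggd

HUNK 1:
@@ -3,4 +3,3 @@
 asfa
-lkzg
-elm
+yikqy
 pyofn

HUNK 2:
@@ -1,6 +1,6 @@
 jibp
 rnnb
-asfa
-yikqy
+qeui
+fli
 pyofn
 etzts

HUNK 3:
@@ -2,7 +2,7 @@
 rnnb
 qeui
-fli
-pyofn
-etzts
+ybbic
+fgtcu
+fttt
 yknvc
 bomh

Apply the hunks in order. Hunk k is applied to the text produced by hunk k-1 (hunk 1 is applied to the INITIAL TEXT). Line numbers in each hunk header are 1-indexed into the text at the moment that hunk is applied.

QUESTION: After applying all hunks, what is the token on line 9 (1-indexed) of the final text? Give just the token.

Answer: ggd

Derivation:
Hunk 1: at line 3 remove [lkzg,elm] add [yikqy] -> 9 lines: jibp rnnb asfa yikqy pyofn etzts yknvc bomh ggd
Hunk 2: at line 1 remove [asfa,yikqy] add [qeui,fli] -> 9 lines: jibp rnnb qeui fli pyofn etzts yknvc bomh ggd
Hunk 3: at line 2 remove [fli,pyofn,etzts] add [ybbic,fgtcu,fttt] -> 9 lines: jibp rnnb qeui ybbic fgtcu fttt yknvc bomh ggd
Final line 9: ggd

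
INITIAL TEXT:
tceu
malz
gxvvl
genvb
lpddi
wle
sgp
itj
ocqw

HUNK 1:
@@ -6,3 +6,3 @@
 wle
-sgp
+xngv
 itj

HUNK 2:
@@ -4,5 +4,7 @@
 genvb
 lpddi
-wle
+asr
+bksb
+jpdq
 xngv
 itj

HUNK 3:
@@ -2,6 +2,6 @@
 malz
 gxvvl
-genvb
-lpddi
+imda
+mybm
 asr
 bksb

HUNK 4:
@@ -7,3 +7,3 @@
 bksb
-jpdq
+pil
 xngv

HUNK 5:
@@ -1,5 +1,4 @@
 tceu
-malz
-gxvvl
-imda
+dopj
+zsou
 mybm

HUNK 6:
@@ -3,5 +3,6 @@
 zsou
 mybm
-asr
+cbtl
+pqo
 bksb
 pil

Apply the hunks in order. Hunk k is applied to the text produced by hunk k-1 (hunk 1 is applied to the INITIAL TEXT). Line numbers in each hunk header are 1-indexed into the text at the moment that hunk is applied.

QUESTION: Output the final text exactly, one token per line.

Answer: tceu
dopj
zsou
mybm
cbtl
pqo
bksb
pil
xngv
itj
ocqw

Derivation:
Hunk 1: at line 6 remove [sgp] add [xngv] -> 9 lines: tceu malz gxvvl genvb lpddi wle xngv itj ocqw
Hunk 2: at line 4 remove [wle] add [asr,bksb,jpdq] -> 11 lines: tceu malz gxvvl genvb lpddi asr bksb jpdq xngv itj ocqw
Hunk 3: at line 2 remove [genvb,lpddi] add [imda,mybm] -> 11 lines: tceu malz gxvvl imda mybm asr bksb jpdq xngv itj ocqw
Hunk 4: at line 7 remove [jpdq] add [pil] -> 11 lines: tceu malz gxvvl imda mybm asr bksb pil xngv itj ocqw
Hunk 5: at line 1 remove [malz,gxvvl,imda] add [dopj,zsou] -> 10 lines: tceu dopj zsou mybm asr bksb pil xngv itj ocqw
Hunk 6: at line 3 remove [asr] add [cbtl,pqo] -> 11 lines: tceu dopj zsou mybm cbtl pqo bksb pil xngv itj ocqw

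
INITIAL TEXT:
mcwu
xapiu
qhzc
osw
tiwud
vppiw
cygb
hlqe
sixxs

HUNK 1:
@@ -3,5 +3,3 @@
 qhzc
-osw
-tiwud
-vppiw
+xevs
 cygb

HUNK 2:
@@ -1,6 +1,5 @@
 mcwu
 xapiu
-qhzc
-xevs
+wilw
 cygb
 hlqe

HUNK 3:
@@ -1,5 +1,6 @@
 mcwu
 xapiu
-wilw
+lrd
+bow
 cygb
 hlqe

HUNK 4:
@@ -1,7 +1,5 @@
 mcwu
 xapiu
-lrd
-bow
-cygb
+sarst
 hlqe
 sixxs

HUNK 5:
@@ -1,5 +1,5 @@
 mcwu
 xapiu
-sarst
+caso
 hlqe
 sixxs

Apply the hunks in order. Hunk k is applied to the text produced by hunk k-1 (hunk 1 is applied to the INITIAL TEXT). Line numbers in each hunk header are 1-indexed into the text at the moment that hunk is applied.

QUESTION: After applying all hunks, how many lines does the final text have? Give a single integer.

Hunk 1: at line 3 remove [osw,tiwud,vppiw] add [xevs] -> 7 lines: mcwu xapiu qhzc xevs cygb hlqe sixxs
Hunk 2: at line 1 remove [qhzc,xevs] add [wilw] -> 6 lines: mcwu xapiu wilw cygb hlqe sixxs
Hunk 3: at line 1 remove [wilw] add [lrd,bow] -> 7 lines: mcwu xapiu lrd bow cygb hlqe sixxs
Hunk 4: at line 1 remove [lrd,bow,cygb] add [sarst] -> 5 lines: mcwu xapiu sarst hlqe sixxs
Hunk 5: at line 1 remove [sarst] add [caso] -> 5 lines: mcwu xapiu caso hlqe sixxs
Final line count: 5

Answer: 5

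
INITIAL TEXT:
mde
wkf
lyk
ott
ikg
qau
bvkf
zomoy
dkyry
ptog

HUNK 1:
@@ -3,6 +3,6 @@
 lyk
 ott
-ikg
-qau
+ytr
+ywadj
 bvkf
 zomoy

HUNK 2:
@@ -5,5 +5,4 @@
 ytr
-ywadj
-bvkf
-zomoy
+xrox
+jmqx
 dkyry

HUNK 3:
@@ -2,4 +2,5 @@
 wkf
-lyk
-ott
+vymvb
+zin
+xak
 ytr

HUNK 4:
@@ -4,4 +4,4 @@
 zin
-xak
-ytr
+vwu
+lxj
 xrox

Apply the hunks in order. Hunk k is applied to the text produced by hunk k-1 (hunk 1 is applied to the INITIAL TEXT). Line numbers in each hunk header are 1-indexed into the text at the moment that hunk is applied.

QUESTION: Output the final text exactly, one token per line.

Answer: mde
wkf
vymvb
zin
vwu
lxj
xrox
jmqx
dkyry
ptog

Derivation:
Hunk 1: at line 3 remove [ikg,qau] add [ytr,ywadj] -> 10 lines: mde wkf lyk ott ytr ywadj bvkf zomoy dkyry ptog
Hunk 2: at line 5 remove [ywadj,bvkf,zomoy] add [xrox,jmqx] -> 9 lines: mde wkf lyk ott ytr xrox jmqx dkyry ptog
Hunk 3: at line 2 remove [lyk,ott] add [vymvb,zin,xak] -> 10 lines: mde wkf vymvb zin xak ytr xrox jmqx dkyry ptog
Hunk 4: at line 4 remove [xak,ytr] add [vwu,lxj] -> 10 lines: mde wkf vymvb zin vwu lxj xrox jmqx dkyry ptog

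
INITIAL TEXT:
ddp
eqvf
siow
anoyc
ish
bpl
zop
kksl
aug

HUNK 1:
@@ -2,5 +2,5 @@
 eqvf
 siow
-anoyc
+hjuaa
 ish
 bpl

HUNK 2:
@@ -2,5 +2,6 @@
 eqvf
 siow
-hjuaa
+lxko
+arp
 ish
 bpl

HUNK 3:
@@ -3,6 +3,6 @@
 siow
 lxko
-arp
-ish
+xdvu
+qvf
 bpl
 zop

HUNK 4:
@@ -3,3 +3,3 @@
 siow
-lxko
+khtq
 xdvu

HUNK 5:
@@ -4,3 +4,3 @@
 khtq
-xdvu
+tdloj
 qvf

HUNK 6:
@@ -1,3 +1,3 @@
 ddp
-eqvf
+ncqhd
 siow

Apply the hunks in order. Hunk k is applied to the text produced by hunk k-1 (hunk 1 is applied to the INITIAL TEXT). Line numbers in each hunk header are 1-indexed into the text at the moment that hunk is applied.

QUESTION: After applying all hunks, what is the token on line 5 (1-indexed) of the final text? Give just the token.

Hunk 1: at line 2 remove [anoyc] add [hjuaa] -> 9 lines: ddp eqvf siow hjuaa ish bpl zop kksl aug
Hunk 2: at line 2 remove [hjuaa] add [lxko,arp] -> 10 lines: ddp eqvf siow lxko arp ish bpl zop kksl aug
Hunk 3: at line 3 remove [arp,ish] add [xdvu,qvf] -> 10 lines: ddp eqvf siow lxko xdvu qvf bpl zop kksl aug
Hunk 4: at line 3 remove [lxko] add [khtq] -> 10 lines: ddp eqvf siow khtq xdvu qvf bpl zop kksl aug
Hunk 5: at line 4 remove [xdvu] add [tdloj] -> 10 lines: ddp eqvf siow khtq tdloj qvf bpl zop kksl aug
Hunk 6: at line 1 remove [eqvf] add [ncqhd] -> 10 lines: ddp ncqhd siow khtq tdloj qvf bpl zop kksl aug
Final line 5: tdloj

Answer: tdloj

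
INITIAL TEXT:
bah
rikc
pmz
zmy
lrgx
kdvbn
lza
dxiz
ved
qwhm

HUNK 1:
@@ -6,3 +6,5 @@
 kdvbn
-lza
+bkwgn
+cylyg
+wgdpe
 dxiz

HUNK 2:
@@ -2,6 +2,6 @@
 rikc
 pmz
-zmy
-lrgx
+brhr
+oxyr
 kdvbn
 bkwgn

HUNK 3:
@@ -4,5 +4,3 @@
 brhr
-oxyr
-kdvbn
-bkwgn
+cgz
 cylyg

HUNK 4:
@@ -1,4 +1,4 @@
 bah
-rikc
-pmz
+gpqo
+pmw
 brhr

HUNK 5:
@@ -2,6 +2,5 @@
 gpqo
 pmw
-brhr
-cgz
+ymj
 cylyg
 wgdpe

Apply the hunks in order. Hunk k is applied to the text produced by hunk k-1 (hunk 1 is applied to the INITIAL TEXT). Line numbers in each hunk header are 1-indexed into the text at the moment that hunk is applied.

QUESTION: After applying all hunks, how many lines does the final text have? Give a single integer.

Answer: 9

Derivation:
Hunk 1: at line 6 remove [lza] add [bkwgn,cylyg,wgdpe] -> 12 lines: bah rikc pmz zmy lrgx kdvbn bkwgn cylyg wgdpe dxiz ved qwhm
Hunk 2: at line 2 remove [zmy,lrgx] add [brhr,oxyr] -> 12 lines: bah rikc pmz brhr oxyr kdvbn bkwgn cylyg wgdpe dxiz ved qwhm
Hunk 3: at line 4 remove [oxyr,kdvbn,bkwgn] add [cgz] -> 10 lines: bah rikc pmz brhr cgz cylyg wgdpe dxiz ved qwhm
Hunk 4: at line 1 remove [rikc,pmz] add [gpqo,pmw] -> 10 lines: bah gpqo pmw brhr cgz cylyg wgdpe dxiz ved qwhm
Hunk 5: at line 2 remove [brhr,cgz] add [ymj] -> 9 lines: bah gpqo pmw ymj cylyg wgdpe dxiz ved qwhm
Final line count: 9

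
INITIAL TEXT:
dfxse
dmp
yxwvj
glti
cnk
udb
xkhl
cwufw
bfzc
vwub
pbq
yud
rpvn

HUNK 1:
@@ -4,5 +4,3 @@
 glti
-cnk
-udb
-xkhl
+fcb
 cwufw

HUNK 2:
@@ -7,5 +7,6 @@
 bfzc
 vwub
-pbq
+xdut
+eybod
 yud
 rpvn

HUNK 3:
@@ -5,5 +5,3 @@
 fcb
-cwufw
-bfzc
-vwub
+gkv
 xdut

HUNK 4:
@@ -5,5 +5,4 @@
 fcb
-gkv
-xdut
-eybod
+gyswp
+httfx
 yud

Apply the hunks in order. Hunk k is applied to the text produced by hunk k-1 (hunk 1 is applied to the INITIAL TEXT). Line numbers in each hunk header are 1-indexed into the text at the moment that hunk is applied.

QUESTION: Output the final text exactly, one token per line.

Hunk 1: at line 4 remove [cnk,udb,xkhl] add [fcb] -> 11 lines: dfxse dmp yxwvj glti fcb cwufw bfzc vwub pbq yud rpvn
Hunk 2: at line 7 remove [pbq] add [xdut,eybod] -> 12 lines: dfxse dmp yxwvj glti fcb cwufw bfzc vwub xdut eybod yud rpvn
Hunk 3: at line 5 remove [cwufw,bfzc,vwub] add [gkv] -> 10 lines: dfxse dmp yxwvj glti fcb gkv xdut eybod yud rpvn
Hunk 4: at line 5 remove [gkv,xdut,eybod] add [gyswp,httfx] -> 9 lines: dfxse dmp yxwvj glti fcb gyswp httfx yud rpvn

Answer: dfxse
dmp
yxwvj
glti
fcb
gyswp
httfx
yud
rpvn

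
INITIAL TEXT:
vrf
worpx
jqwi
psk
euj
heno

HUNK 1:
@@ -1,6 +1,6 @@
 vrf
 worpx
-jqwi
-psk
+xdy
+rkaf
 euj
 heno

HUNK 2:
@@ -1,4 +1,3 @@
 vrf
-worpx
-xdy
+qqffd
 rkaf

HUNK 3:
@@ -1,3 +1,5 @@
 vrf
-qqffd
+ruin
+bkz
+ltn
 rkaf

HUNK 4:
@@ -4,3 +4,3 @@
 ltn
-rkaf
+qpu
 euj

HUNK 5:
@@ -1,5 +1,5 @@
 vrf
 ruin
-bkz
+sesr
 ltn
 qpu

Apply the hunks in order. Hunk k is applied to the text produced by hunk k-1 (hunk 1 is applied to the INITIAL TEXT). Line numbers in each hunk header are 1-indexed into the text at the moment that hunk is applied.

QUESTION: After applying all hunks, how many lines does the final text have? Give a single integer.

Answer: 7

Derivation:
Hunk 1: at line 1 remove [jqwi,psk] add [xdy,rkaf] -> 6 lines: vrf worpx xdy rkaf euj heno
Hunk 2: at line 1 remove [worpx,xdy] add [qqffd] -> 5 lines: vrf qqffd rkaf euj heno
Hunk 3: at line 1 remove [qqffd] add [ruin,bkz,ltn] -> 7 lines: vrf ruin bkz ltn rkaf euj heno
Hunk 4: at line 4 remove [rkaf] add [qpu] -> 7 lines: vrf ruin bkz ltn qpu euj heno
Hunk 5: at line 1 remove [bkz] add [sesr] -> 7 lines: vrf ruin sesr ltn qpu euj heno
Final line count: 7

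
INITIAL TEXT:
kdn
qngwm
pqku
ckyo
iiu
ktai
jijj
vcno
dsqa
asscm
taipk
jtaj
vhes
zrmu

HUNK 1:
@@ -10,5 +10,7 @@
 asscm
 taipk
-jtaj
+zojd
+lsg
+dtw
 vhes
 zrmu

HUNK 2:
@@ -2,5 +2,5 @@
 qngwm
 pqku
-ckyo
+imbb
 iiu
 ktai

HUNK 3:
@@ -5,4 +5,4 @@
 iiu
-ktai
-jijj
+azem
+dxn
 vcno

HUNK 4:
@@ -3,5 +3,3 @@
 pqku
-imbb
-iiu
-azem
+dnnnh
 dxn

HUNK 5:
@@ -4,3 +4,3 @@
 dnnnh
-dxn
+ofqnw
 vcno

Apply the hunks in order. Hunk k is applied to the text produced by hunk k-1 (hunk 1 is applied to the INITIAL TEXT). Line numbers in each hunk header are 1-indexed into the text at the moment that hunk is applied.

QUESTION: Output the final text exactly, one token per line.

Hunk 1: at line 10 remove [jtaj] add [zojd,lsg,dtw] -> 16 lines: kdn qngwm pqku ckyo iiu ktai jijj vcno dsqa asscm taipk zojd lsg dtw vhes zrmu
Hunk 2: at line 2 remove [ckyo] add [imbb] -> 16 lines: kdn qngwm pqku imbb iiu ktai jijj vcno dsqa asscm taipk zojd lsg dtw vhes zrmu
Hunk 3: at line 5 remove [ktai,jijj] add [azem,dxn] -> 16 lines: kdn qngwm pqku imbb iiu azem dxn vcno dsqa asscm taipk zojd lsg dtw vhes zrmu
Hunk 4: at line 3 remove [imbb,iiu,azem] add [dnnnh] -> 14 lines: kdn qngwm pqku dnnnh dxn vcno dsqa asscm taipk zojd lsg dtw vhes zrmu
Hunk 5: at line 4 remove [dxn] add [ofqnw] -> 14 lines: kdn qngwm pqku dnnnh ofqnw vcno dsqa asscm taipk zojd lsg dtw vhes zrmu

Answer: kdn
qngwm
pqku
dnnnh
ofqnw
vcno
dsqa
asscm
taipk
zojd
lsg
dtw
vhes
zrmu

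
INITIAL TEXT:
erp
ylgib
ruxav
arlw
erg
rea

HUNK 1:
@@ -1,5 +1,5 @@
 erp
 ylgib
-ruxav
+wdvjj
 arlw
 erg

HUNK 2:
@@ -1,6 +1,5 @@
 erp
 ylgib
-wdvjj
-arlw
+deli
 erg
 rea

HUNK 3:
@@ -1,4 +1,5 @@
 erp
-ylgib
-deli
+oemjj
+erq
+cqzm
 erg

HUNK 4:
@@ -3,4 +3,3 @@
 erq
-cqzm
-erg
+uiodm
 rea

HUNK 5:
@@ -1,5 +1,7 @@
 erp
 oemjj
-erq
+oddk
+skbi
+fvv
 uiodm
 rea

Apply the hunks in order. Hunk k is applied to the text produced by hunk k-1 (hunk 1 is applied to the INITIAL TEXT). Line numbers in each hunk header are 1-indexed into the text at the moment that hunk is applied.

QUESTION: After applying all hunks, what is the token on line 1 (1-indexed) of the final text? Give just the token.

Answer: erp

Derivation:
Hunk 1: at line 1 remove [ruxav] add [wdvjj] -> 6 lines: erp ylgib wdvjj arlw erg rea
Hunk 2: at line 1 remove [wdvjj,arlw] add [deli] -> 5 lines: erp ylgib deli erg rea
Hunk 3: at line 1 remove [ylgib,deli] add [oemjj,erq,cqzm] -> 6 lines: erp oemjj erq cqzm erg rea
Hunk 4: at line 3 remove [cqzm,erg] add [uiodm] -> 5 lines: erp oemjj erq uiodm rea
Hunk 5: at line 1 remove [erq] add [oddk,skbi,fvv] -> 7 lines: erp oemjj oddk skbi fvv uiodm rea
Final line 1: erp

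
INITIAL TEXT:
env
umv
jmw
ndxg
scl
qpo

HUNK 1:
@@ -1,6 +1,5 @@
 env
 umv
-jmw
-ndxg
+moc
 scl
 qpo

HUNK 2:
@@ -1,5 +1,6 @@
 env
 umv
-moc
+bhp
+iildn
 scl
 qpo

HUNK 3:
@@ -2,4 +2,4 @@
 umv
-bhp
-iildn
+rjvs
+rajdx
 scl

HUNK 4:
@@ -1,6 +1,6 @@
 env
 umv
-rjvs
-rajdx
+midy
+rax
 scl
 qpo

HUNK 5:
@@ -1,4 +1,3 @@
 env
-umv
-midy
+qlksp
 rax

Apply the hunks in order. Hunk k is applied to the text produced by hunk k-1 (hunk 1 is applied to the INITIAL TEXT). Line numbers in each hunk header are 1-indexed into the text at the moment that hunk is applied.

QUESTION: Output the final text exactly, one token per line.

Answer: env
qlksp
rax
scl
qpo

Derivation:
Hunk 1: at line 1 remove [jmw,ndxg] add [moc] -> 5 lines: env umv moc scl qpo
Hunk 2: at line 1 remove [moc] add [bhp,iildn] -> 6 lines: env umv bhp iildn scl qpo
Hunk 3: at line 2 remove [bhp,iildn] add [rjvs,rajdx] -> 6 lines: env umv rjvs rajdx scl qpo
Hunk 4: at line 1 remove [rjvs,rajdx] add [midy,rax] -> 6 lines: env umv midy rax scl qpo
Hunk 5: at line 1 remove [umv,midy] add [qlksp] -> 5 lines: env qlksp rax scl qpo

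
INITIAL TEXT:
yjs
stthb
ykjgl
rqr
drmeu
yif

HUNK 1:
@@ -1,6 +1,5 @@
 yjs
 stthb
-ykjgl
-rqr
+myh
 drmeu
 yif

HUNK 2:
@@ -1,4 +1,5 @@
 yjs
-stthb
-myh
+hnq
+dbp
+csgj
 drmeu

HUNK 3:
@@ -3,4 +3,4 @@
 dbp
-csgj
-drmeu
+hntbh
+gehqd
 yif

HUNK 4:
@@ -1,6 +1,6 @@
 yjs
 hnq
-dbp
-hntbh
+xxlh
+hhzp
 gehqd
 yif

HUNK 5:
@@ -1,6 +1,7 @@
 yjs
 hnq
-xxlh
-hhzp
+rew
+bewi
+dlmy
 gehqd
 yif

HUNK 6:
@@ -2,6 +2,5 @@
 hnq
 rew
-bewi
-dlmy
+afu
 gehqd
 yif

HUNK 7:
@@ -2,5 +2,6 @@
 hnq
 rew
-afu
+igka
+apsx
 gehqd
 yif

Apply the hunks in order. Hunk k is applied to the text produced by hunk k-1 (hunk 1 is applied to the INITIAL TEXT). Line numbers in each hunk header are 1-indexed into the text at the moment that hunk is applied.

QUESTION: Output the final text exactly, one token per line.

Hunk 1: at line 1 remove [ykjgl,rqr] add [myh] -> 5 lines: yjs stthb myh drmeu yif
Hunk 2: at line 1 remove [stthb,myh] add [hnq,dbp,csgj] -> 6 lines: yjs hnq dbp csgj drmeu yif
Hunk 3: at line 3 remove [csgj,drmeu] add [hntbh,gehqd] -> 6 lines: yjs hnq dbp hntbh gehqd yif
Hunk 4: at line 1 remove [dbp,hntbh] add [xxlh,hhzp] -> 6 lines: yjs hnq xxlh hhzp gehqd yif
Hunk 5: at line 1 remove [xxlh,hhzp] add [rew,bewi,dlmy] -> 7 lines: yjs hnq rew bewi dlmy gehqd yif
Hunk 6: at line 2 remove [bewi,dlmy] add [afu] -> 6 lines: yjs hnq rew afu gehqd yif
Hunk 7: at line 2 remove [afu] add [igka,apsx] -> 7 lines: yjs hnq rew igka apsx gehqd yif

Answer: yjs
hnq
rew
igka
apsx
gehqd
yif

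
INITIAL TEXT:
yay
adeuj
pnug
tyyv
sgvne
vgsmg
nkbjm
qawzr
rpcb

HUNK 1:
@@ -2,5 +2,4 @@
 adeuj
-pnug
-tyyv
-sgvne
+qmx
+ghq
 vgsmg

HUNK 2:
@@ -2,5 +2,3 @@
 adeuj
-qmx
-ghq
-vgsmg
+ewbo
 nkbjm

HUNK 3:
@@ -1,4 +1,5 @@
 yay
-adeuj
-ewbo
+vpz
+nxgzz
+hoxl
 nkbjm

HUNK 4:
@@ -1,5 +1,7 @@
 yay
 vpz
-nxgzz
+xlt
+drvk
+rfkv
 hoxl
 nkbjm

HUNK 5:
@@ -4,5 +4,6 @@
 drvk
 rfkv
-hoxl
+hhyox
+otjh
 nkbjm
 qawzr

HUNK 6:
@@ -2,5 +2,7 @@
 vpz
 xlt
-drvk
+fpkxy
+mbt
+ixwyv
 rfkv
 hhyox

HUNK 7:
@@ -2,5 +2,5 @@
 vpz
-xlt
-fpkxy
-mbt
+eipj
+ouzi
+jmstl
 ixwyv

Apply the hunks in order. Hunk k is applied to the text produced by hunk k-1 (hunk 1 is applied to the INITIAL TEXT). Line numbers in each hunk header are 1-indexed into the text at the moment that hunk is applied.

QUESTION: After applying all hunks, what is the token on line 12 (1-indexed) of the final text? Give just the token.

Answer: rpcb

Derivation:
Hunk 1: at line 2 remove [pnug,tyyv,sgvne] add [qmx,ghq] -> 8 lines: yay adeuj qmx ghq vgsmg nkbjm qawzr rpcb
Hunk 2: at line 2 remove [qmx,ghq,vgsmg] add [ewbo] -> 6 lines: yay adeuj ewbo nkbjm qawzr rpcb
Hunk 3: at line 1 remove [adeuj,ewbo] add [vpz,nxgzz,hoxl] -> 7 lines: yay vpz nxgzz hoxl nkbjm qawzr rpcb
Hunk 4: at line 1 remove [nxgzz] add [xlt,drvk,rfkv] -> 9 lines: yay vpz xlt drvk rfkv hoxl nkbjm qawzr rpcb
Hunk 5: at line 4 remove [hoxl] add [hhyox,otjh] -> 10 lines: yay vpz xlt drvk rfkv hhyox otjh nkbjm qawzr rpcb
Hunk 6: at line 2 remove [drvk] add [fpkxy,mbt,ixwyv] -> 12 lines: yay vpz xlt fpkxy mbt ixwyv rfkv hhyox otjh nkbjm qawzr rpcb
Hunk 7: at line 2 remove [xlt,fpkxy,mbt] add [eipj,ouzi,jmstl] -> 12 lines: yay vpz eipj ouzi jmstl ixwyv rfkv hhyox otjh nkbjm qawzr rpcb
Final line 12: rpcb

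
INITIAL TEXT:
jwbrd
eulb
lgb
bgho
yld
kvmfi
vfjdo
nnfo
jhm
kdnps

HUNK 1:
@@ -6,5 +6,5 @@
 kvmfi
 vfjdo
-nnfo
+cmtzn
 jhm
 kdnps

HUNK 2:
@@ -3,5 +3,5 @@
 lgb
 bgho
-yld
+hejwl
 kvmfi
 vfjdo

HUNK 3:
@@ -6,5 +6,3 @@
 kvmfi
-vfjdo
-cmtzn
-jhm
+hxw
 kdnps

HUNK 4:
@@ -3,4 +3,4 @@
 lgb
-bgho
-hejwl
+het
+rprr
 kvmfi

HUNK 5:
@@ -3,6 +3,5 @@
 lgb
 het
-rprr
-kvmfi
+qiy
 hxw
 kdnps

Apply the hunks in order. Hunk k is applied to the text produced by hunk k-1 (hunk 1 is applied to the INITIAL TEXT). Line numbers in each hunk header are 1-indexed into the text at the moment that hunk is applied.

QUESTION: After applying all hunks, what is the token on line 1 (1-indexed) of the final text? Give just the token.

Hunk 1: at line 6 remove [nnfo] add [cmtzn] -> 10 lines: jwbrd eulb lgb bgho yld kvmfi vfjdo cmtzn jhm kdnps
Hunk 2: at line 3 remove [yld] add [hejwl] -> 10 lines: jwbrd eulb lgb bgho hejwl kvmfi vfjdo cmtzn jhm kdnps
Hunk 3: at line 6 remove [vfjdo,cmtzn,jhm] add [hxw] -> 8 lines: jwbrd eulb lgb bgho hejwl kvmfi hxw kdnps
Hunk 4: at line 3 remove [bgho,hejwl] add [het,rprr] -> 8 lines: jwbrd eulb lgb het rprr kvmfi hxw kdnps
Hunk 5: at line 3 remove [rprr,kvmfi] add [qiy] -> 7 lines: jwbrd eulb lgb het qiy hxw kdnps
Final line 1: jwbrd

Answer: jwbrd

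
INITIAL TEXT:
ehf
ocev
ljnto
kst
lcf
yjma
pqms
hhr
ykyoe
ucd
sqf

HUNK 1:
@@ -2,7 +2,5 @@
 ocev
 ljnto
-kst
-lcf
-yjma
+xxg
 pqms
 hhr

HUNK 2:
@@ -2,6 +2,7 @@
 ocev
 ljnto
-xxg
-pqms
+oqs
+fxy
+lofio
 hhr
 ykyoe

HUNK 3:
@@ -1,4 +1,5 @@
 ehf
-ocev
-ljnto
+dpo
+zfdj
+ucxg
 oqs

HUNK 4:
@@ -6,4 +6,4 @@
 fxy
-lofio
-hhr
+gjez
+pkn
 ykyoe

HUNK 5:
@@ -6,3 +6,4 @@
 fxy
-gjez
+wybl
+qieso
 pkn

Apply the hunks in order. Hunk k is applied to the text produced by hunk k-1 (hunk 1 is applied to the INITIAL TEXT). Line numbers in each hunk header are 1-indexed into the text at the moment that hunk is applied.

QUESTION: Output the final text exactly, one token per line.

Answer: ehf
dpo
zfdj
ucxg
oqs
fxy
wybl
qieso
pkn
ykyoe
ucd
sqf

Derivation:
Hunk 1: at line 2 remove [kst,lcf,yjma] add [xxg] -> 9 lines: ehf ocev ljnto xxg pqms hhr ykyoe ucd sqf
Hunk 2: at line 2 remove [xxg,pqms] add [oqs,fxy,lofio] -> 10 lines: ehf ocev ljnto oqs fxy lofio hhr ykyoe ucd sqf
Hunk 3: at line 1 remove [ocev,ljnto] add [dpo,zfdj,ucxg] -> 11 lines: ehf dpo zfdj ucxg oqs fxy lofio hhr ykyoe ucd sqf
Hunk 4: at line 6 remove [lofio,hhr] add [gjez,pkn] -> 11 lines: ehf dpo zfdj ucxg oqs fxy gjez pkn ykyoe ucd sqf
Hunk 5: at line 6 remove [gjez] add [wybl,qieso] -> 12 lines: ehf dpo zfdj ucxg oqs fxy wybl qieso pkn ykyoe ucd sqf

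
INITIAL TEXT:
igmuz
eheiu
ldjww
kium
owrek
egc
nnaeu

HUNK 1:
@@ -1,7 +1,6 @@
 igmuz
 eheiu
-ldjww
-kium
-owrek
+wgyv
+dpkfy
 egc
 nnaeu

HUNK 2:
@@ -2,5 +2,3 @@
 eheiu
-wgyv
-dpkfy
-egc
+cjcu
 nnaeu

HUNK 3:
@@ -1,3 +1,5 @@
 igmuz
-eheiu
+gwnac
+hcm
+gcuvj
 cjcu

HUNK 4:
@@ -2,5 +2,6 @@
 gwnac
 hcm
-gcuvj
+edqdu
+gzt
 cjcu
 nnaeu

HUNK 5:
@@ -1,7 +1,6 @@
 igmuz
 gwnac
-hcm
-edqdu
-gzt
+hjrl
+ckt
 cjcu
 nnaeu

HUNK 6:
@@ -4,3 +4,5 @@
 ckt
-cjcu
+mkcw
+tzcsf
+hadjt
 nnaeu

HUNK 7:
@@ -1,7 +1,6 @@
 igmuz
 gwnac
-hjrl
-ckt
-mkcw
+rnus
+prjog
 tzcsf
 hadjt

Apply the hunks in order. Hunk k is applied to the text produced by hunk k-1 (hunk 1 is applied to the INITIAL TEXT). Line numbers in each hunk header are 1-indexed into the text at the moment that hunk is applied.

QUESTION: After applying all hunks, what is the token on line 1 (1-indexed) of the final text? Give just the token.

Hunk 1: at line 1 remove [ldjww,kium,owrek] add [wgyv,dpkfy] -> 6 lines: igmuz eheiu wgyv dpkfy egc nnaeu
Hunk 2: at line 2 remove [wgyv,dpkfy,egc] add [cjcu] -> 4 lines: igmuz eheiu cjcu nnaeu
Hunk 3: at line 1 remove [eheiu] add [gwnac,hcm,gcuvj] -> 6 lines: igmuz gwnac hcm gcuvj cjcu nnaeu
Hunk 4: at line 2 remove [gcuvj] add [edqdu,gzt] -> 7 lines: igmuz gwnac hcm edqdu gzt cjcu nnaeu
Hunk 5: at line 1 remove [hcm,edqdu,gzt] add [hjrl,ckt] -> 6 lines: igmuz gwnac hjrl ckt cjcu nnaeu
Hunk 6: at line 4 remove [cjcu] add [mkcw,tzcsf,hadjt] -> 8 lines: igmuz gwnac hjrl ckt mkcw tzcsf hadjt nnaeu
Hunk 7: at line 1 remove [hjrl,ckt,mkcw] add [rnus,prjog] -> 7 lines: igmuz gwnac rnus prjog tzcsf hadjt nnaeu
Final line 1: igmuz

Answer: igmuz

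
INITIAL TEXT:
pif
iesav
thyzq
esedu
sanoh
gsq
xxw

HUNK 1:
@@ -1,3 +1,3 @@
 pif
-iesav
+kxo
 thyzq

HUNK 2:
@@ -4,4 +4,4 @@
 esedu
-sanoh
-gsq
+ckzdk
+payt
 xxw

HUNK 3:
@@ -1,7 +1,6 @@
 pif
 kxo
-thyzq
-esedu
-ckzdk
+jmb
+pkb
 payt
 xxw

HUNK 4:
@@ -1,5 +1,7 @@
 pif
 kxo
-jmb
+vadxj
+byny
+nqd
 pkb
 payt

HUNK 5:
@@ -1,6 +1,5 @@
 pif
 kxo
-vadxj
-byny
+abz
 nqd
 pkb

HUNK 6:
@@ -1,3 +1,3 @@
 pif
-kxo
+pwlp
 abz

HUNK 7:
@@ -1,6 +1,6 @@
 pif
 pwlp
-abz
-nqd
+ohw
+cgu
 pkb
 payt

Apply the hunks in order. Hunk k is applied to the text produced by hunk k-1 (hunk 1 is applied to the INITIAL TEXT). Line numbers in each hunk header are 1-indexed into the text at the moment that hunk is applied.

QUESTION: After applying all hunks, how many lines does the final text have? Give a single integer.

Hunk 1: at line 1 remove [iesav] add [kxo] -> 7 lines: pif kxo thyzq esedu sanoh gsq xxw
Hunk 2: at line 4 remove [sanoh,gsq] add [ckzdk,payt] -> 7 lines: pif kxo thyzq esedu ckzdk payt xxw
Hunk 3: at line 1 remove [thyzq,esedu,ckzdk] add [jmb,pkb] -> 6 lines: pif kxo jmb pkb payt xxw
Hunk 4: at line 1 remove [jmb] add [vadxj,byny,nqd] -> 8 lines: pif kxo vadxj byny nqd pkb payt xxw
Hunk 5: at line 1 remove [vadxj,byny] add [abz] -> 7 lines: pif kxo abz nqd pkb payt xxw
Hunk 6: at line 1 remove [kxo] add [pwlp] -> 7 lines: pif pwlp abz nqd pkb payt xxw
Hunk 7: at line 1 remove [abz,nqd] add [ohw,cgu] -> 7 lines: pif pwlp ohw cgu pkb payt xxw
Final line count: 7

Answer: 7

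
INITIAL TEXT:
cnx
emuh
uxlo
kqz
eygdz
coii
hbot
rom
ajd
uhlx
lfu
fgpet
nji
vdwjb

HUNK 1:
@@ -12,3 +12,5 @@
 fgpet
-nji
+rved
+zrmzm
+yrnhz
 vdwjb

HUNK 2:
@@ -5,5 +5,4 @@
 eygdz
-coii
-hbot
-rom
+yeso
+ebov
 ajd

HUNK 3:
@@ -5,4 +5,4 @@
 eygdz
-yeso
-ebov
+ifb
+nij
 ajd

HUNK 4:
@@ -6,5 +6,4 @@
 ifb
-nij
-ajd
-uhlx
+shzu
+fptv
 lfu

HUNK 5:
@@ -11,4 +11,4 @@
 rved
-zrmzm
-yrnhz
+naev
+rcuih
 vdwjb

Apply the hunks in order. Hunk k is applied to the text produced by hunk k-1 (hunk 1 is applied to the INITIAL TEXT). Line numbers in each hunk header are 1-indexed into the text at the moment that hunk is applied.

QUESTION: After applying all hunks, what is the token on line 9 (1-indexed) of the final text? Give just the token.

Hunk 1: at line 12 remove [nji] add [rved,zrmzm,yrnhz] -> 16 lines: cnx emuh uxlo kqz eygdz coii hbot rom ajd uhlx lfu fgpet rved zrmzm yrnhz vdwjb
Hunk 2: at line 5 remove [coii,hbot,rom] add [yeso,ebov] -> 15 lines: cnx emuh uxlo kqz eygdz yeso ebov ajd uhlx lfu fgpet rved zrmzm yrnhz vdwjb
Hunk 3: at line 5 remove [yeso,ebov] add [ifb,nij] -> 15 lines: cnx emuh uxlo kqz eygdz ifb nij ajd uhlx lfu fgpet rved zrmzm yrnhz vdwjb
Hunk 4: at line 6 remove [nij,ajd,uhlx] add [shzu,fptv] -> 14 lines: cnx emuh uxlo kqz eygdz ifb shzu fptv lfu fgpet rved zrmzm yrnhz vdwjb
Hunk 5: at line 11 remove [zrmzm,yrnhz] add [naev,rcuih] -> 14 lines: cnx emuh uxlo kqz eygdz ifb shzu fptv lfu fgpet rved naev rcuih vdwjb
Final line 9: lfu

Answer: lfu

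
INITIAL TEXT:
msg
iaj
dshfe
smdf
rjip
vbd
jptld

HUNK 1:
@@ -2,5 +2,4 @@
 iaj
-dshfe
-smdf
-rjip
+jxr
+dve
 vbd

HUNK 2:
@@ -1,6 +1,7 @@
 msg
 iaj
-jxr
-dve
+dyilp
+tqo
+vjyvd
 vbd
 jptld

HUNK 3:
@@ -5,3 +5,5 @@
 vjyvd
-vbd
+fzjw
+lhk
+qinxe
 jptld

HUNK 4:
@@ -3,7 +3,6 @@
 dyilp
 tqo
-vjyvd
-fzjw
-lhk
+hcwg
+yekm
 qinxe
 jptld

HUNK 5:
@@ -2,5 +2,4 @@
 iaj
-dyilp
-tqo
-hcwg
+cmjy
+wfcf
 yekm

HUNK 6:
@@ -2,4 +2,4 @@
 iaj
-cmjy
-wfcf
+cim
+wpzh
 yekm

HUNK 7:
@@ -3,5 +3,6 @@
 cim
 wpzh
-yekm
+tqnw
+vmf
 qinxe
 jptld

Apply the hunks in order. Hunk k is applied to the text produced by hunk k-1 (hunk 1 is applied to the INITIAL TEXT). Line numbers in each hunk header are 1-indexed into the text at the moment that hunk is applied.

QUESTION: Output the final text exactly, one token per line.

Hunk 1: at line 2 remove [dshfe,smdf,rjip] add [jxr,dve] -> 6 lines: msg iaj jxr dve vbd jptld
Hunk 2: at line 1 remove [jxr,dve] add [dyilp,tqo,vjyvd] -> 7 lines: msg iaj dyilp tqo vjyvd vbd jptld
Hunk 3: at line 5 remove [vbd] add [fzjw,lhk,qinxe] -> 9 lines: msg iaj dyilp tqo vjyvd fzjw lhk qinxe jptld
Hunk 4: at line 3 remove [vjyvd,fzjw,lhk] add [hcwg,yekm] -> 8 lines: msg iaj dyilp tqo hcwg yekm qinxe jptld
Hunk 5: at line 2 remove [dyilp,tqo,hcwg] add [cmjy,wfcf] -> 7 lines: msg iaj cmjy wfcf yekm qinxe jptld
Hunk 6: at line 2 remove [cmjy,wfcf] add [cim,wpzh] -> 7 lines: msg iaj cim wpzh yekm qinxe jptld
Hunk 7: at line 3 remove [yekm] add [tqnw,vmf] -> 8 lines: msg iaj cim wpzh tqnw vmf qinxe jptld

Answer: msg
iaj
cim
wpzh
tqnw
vmf
qinxe
jptld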